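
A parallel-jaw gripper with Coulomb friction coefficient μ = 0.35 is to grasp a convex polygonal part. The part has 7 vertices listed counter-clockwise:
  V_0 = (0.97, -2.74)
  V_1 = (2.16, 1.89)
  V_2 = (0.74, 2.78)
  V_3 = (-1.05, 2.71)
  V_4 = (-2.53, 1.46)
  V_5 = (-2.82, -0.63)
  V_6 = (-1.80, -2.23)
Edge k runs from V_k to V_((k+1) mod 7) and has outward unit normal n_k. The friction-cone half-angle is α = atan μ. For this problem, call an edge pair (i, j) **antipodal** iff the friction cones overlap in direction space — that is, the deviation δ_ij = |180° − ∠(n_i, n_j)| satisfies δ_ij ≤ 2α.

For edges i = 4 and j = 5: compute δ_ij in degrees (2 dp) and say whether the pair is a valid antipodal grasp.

δ = 139.58°, invalid

α = atan 0.35 = 19.29°;  2α = 38.58°
edge 4: e_4 = (-0.29, -2.09);  n_4 = (-0.9905, +0.1374)
edge 5: e_5 = (+1.02, -1.60);  n_5 = (-0.8432, -0.5376)
∠(n_4, n_5) = 40.42°
δ = |180° − 40.42°| = 139.58°
139.58° > 2α = 38.58°  →  invalid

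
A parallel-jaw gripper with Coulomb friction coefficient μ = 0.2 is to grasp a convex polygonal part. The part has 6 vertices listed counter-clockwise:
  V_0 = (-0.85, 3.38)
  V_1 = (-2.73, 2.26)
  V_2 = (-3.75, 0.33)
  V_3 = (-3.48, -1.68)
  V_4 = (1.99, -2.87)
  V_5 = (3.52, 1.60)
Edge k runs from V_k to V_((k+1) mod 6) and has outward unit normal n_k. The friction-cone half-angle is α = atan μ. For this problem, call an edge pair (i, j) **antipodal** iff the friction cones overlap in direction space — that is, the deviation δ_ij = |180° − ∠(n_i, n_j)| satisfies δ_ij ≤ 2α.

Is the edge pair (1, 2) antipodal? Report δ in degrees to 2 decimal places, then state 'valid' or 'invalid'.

α = atan 0.2 = 11.31°;  2α = 22.62°
edge 1: e_1 = (-1.02, -1.93);  n_1 = (-0.8841, +0.4673)
edge 2: e_2 = (+0.27, -2.01);  n_2 = (-0.9911, -0.1331)
∠(n_1, n_2) = 35.51°
δ = |180° − 35.51°| = 144.49°
144.49° > 2α = 22.62°  →  invalid

δ = 144.49°, invalid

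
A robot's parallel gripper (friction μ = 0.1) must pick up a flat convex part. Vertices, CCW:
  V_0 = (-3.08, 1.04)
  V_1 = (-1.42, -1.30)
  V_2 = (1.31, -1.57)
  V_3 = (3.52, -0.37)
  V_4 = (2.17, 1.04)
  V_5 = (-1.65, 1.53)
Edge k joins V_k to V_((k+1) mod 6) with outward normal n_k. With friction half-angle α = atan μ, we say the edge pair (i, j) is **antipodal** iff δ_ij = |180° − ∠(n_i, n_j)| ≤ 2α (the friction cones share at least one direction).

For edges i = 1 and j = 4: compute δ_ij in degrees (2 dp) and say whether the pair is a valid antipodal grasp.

α = atan 0.1 = 5.71°;  2α = 11.42°
edge 1: e_1 = (+2.73, -0.27);  n_1 = (-0.0984, -0.9951)
edge 4: e_4 = (-3.82, +0.49);  n_4 = (+0.1272, +0.9919)
∠(n_1, n_4) = 178.34°
δ = |180° − 178.34°| = 1.66°
1.66° ≤ 2α = 11.42°  →  valid

δ = 1.66°, valid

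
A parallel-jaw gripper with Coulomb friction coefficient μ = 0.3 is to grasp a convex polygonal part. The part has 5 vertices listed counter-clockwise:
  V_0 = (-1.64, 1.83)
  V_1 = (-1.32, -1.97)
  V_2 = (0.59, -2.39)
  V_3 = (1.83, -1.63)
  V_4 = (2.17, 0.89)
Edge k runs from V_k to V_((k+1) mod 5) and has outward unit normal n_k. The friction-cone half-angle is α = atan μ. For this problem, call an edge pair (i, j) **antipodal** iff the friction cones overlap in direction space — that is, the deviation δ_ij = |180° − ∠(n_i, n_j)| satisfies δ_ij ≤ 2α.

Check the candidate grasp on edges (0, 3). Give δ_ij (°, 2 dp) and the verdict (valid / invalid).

δ = 12.50°, valid

α = atan 0.3 = 16.70°;  2α = 33.40°
edge 0: e_0 = (+0.32, -3.80);  n_0 = (-0.9965, -0.0839)
edge 3: e_3 = (+0.34, +2.52);  n_3 = (+0.9910, -0.1337)
∠(n_0, n_3) = 167.50°
δ = |180° − 167.50°| = 12.50°
12.50° ≤ 2α = 33.40°  →  valid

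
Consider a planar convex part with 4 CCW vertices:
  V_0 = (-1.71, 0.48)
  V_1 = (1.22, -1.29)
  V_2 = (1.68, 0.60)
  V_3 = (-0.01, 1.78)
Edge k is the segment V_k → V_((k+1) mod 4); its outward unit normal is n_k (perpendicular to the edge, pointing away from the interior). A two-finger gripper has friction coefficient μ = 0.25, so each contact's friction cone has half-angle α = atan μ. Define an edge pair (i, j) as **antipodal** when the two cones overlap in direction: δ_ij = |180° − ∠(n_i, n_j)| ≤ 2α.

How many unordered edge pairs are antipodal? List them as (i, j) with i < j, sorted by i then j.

count = 1; pairs: (0,2)

α = atan 0.25 = 14.04°;  2α = 28.07°
n_0 = (-0.5171, -0.8559)
n_1 = (+0.9716, -0.2365)
n_2 = (+0.5725, +0.8199)
n_3 = (-0.6075, +0.7944)
  (0,1): δ = 72.54°  ·
  (0,2): δ = 3.79°  ✓
  (0,3): δ = 68.54°  ·
  (1,2): δ = 111.24°  ·
  (1,3): δ = 38.92°  ·
  (2,3): δ = 107.67°  ·
antipodal pairs: 1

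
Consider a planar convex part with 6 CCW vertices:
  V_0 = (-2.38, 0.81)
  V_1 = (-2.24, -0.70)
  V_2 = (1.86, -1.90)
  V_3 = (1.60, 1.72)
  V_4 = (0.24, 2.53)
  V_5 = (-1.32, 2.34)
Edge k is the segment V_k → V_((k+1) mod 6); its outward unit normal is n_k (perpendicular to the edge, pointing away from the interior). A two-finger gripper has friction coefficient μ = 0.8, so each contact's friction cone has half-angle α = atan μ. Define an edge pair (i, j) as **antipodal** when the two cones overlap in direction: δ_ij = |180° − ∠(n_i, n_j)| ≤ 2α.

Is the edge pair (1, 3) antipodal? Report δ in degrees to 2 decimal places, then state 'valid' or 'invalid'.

α = atan 0.8 = 38.66°;  2α = 77.32°
edge 1: e_1 = (+4.10, -1.20);  n_1 = (-0.2809, -0.9597)
edge 3: e_3 = (-1.36, +0.81);  n_3 = (+0.5117, +0.8592)
∠(n_1, n_3) = 165.54°
δ = |180° − 165.54°| = 14.46°
14.46° ≤ 2α = 77.32°  →  valid

δ = 14.46°, valid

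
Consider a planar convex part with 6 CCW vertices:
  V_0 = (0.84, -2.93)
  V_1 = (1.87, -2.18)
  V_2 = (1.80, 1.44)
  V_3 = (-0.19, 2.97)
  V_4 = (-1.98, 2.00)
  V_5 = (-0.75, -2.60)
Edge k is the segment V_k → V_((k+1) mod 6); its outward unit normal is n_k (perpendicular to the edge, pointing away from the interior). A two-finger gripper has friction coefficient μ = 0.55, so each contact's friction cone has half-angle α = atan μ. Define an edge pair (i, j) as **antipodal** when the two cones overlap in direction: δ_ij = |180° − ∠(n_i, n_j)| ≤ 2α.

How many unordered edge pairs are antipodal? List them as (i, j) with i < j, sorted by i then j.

count = 5; pairs: (0,3), (1,4), (2,4), (2,5), (3,5)

α = atan 0.55 = 28.81°;  2α = 57.62°
n_0 = (+0.5886, -0.8084)
n_1 = (+0.9998, +0.0193)
n_2 = (+0.6095, +0.7928)
n_3 = (-0.4764, +0.8792)
n_4 = (-0.9661, -0.2583)
n_5 = (-0.2032, -0.9791)
  (0,1): δ = 124.95°  ·
  (0,2): δ = 73.62°  ·
  (0,3): δ = 7.61°  ✓
  (0,4): δ = 68.91°  ·
  (0,5): δ = 132.21°  ·
  (1,2): δ = 128.66°  ·
  (1,3): δ = 62.65°  ·
  (1,4): δ = 13.86°  ✓
  (1,5): δ = 77.17°  ·
  (2,3): δ = 113.99°  ·
  (2,4): δ = 37.48°  ✓
  (2,5): δ = 25.83°  ✓
  (3,4): δ = 103.48°  ·
  (3,5): δ = 40.18°  ✓
  (4,5): δ = 116.70°  ·
antipodal pairs: 5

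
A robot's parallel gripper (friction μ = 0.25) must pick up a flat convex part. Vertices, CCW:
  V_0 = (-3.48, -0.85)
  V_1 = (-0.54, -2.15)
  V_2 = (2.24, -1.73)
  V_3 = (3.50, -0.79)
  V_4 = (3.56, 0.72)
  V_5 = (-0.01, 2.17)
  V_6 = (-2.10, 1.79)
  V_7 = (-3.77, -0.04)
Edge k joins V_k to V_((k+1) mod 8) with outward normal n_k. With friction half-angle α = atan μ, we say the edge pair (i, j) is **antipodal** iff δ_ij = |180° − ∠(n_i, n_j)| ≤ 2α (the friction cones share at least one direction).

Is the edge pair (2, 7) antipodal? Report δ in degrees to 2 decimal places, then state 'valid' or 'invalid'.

α = atan 0.25 = 14.04°;  2α = 28.07°
edge 2: e_2 = (+1.26, +0.94);  n_2 = (+0.5980, -0.8015)
edge 7: e_7 = (+0.29, -0.81);  n_7 = (-0.9415, -0.3371)
∠(n_2, n_7) = 107.03°
δ = |180° − 107.03°| = 72.97°
72.97° > 2α = 28.07°  →  invalid

δ = 72.97°, invalid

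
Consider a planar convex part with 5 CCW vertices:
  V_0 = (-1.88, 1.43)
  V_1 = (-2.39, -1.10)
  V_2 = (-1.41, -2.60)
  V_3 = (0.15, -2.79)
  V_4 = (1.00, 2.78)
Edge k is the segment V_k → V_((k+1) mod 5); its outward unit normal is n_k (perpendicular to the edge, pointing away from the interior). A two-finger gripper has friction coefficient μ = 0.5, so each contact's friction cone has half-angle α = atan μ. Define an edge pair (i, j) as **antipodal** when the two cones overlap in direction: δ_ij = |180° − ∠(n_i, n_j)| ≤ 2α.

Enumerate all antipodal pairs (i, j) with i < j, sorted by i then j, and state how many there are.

count = 3; pairs: (0,3), (1,3), (2,4)

α = atan 0.5 = 26.57°;  2α = 53.13°
n_0 = (-0.9803, +0.1976)
n_1 = (-0.8372, -0.5469)
n_2 = (-0.1209, -0.9927)
n_3 = (+0.9886, -0.1509)
n_4 = (-0.4244, +0.9055)
  (0,1): δ = 135.45°  ·
  (0,2): δ = 85.55°  ·
  (0,3): δ = 2.72°  ✓
  (0,4): δ = 126.51°  ·
  (1,2): δ = 130.10°  ·
  (1,3): δ = 41.83°  ✓
  (1,4): δ = 81.96°  ·
  (2,3): δ = 91.73°  ·
  (2,4): δ = 32.06°  ✓
  (3,4): δ = 56.21°  ·
antipodal pairs: 3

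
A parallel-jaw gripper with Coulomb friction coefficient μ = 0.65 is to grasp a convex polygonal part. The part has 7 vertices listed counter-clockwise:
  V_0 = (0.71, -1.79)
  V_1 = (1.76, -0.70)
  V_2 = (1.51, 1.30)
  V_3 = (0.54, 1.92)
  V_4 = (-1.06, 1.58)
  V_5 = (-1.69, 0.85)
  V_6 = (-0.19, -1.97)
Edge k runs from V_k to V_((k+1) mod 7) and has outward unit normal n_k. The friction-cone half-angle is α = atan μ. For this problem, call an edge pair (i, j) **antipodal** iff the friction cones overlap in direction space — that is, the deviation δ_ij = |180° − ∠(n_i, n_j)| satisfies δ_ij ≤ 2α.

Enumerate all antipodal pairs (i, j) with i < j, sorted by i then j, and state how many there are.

α = atan 0.65 = 33.02°;  2α = 66.05°
n_0 = (+0.7202, -0.6938)
n_1 = (+0.9923, +0.1240)
n_2 = (+0.5386, +0.8426)
n_3 = (-0.2079, +0.9782)
n_4 = (-0.7571, +0.6533)
n_5 = (-0.8829, -0.4696)
n_6 = (+0.1961, -0.9806)
  (0,1): δ = 128.95°  ·
  (0,2): δ = 78.66°  ·
  (0,3): δ = 34.07°  ✓
  (0,4): δ = 3.13°  ✓
  (0,5): δ = 71.94°  ·
  (0,6): δ = 145.24°  ·
  (1,2): δ = 129.71°  ·
  (1,3): δ = 85.13°  ·
  (1,4): δ = 47.92°  ✓
  (1,5): δ = 20.88°  ✓
  (1,6): δ = 94.18°  ·
  (2,3): δ = 135.42°  ·
  (2,4): δ = 98.21°  ·
  (2,5): δ = 29.41°  ✓
  (2,6): δ = 43.90°  ✓
  (3,4): δ = 142.79°  ·
  (3,5): δ = 73.99°  ·
  (3,6): δ = 0.69°  ✓
  (4,5): δ = 111.20°  ·
  (4,6): δ = 37.90°  ✓
  (5,6): δ = 106.70°  ·
antipodal pairs: 8

count = 8; pairs: (0,3), (0,4), (1,4), (1,5), (2,5), (2,6), (3,6), (4,6)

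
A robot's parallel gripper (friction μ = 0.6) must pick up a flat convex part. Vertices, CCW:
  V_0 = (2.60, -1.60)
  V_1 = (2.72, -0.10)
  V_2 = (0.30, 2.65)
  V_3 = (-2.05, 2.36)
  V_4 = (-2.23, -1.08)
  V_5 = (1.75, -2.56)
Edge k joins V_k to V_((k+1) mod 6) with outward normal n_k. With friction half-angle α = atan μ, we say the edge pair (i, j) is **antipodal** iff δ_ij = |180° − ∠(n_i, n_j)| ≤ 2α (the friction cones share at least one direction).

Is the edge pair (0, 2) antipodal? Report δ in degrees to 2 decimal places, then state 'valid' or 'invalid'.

δ = 78.39°, invalid

α = atan 0.6 = 30.96°;  2α = 61.93°
edge 0: e_0 = (+0.12, +1.50);  n_0 = (+0.9968, -0.0797)
edge 2: e_2 = (-2.35, -0.29);  n_2 = (-0.1225, +0.9925)
∠(n_0, n_2) = 101.61°
δ = |180° − 101.61°| = 78.39°
78.39° > 2α = 61.93°  →  invalid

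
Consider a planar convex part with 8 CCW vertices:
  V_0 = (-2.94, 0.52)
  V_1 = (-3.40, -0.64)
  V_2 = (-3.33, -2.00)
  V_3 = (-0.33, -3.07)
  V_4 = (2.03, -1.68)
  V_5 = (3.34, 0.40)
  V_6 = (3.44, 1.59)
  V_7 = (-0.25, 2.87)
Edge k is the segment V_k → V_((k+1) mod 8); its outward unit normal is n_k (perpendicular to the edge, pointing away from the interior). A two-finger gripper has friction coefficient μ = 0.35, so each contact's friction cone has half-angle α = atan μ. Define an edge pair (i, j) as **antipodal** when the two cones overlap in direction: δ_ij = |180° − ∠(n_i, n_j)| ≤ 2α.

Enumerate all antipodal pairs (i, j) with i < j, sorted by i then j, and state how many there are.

count = 8; pairs: (0,3), (0,4), (0,5), (1,4), (1,5), (2,6), (3,7), (4,7)

α = atan 0.35 = 19.29°;  2α = 38.58°
n_0 = (-0.9296, +0.3686)
n_1 = (-0.9987, -0.0514)
n_2 = (-0.3359, -0.9419)
n_3 = (+0.5075, -0.8617)
n_4 = (+0.8462, -0.5329)
n_5 = (+0.9965, -0.0837)
n_6 = (+0.3277, +0.9448)
n_7 = (-0.6579, +0.7531)
  (0,1): δ = 155.42°  ·
  (0,2): δ = 88.00°  ·
  (0,3): δ = 37.87°  ✓
  (0,4): δ = 10.57°  ✓
  (0,5): δ = 16.83°  ✓
  (0,6): δ = 92.50°  ·
  (0,7): δ = 152.77°  ·
  (1,2): δ = 112.58°  ·
  (1,3): δ = 62.45°  ·
  (1,4): δ = 35.15°  ✓
  (1,5): δ = 7.75°  ✓
  (1,6): δ = 67.92°  ·
  (1,7): δ = 128.19°  ·
  (2,3): δ = 129.87°  ·
  (2,4): δ = 102.57°  ·
  (2,5): δ = 75.17°  ·
  (2,6): δ = 0.50°  ✓
  (2,7): δ = 60.77°  ·
  (3,4): δ = 152.70°  ·
  (3,5): δ = 125.30°  ·
  (3,6): δ = 49.63°  ·
  (3,7): δ = 10.64°  ✓
  (4,5): δ = 152.60°  ·
  (4,6): δ = 76.93°  ·
  (4,7): δ = 16.66°  ✓
  (5,6): δ = 104.33°  ·
  (5,7): δ = 44.06°  ·
  (6,7): δ = 119.73°  ·
antipodal pairs: 8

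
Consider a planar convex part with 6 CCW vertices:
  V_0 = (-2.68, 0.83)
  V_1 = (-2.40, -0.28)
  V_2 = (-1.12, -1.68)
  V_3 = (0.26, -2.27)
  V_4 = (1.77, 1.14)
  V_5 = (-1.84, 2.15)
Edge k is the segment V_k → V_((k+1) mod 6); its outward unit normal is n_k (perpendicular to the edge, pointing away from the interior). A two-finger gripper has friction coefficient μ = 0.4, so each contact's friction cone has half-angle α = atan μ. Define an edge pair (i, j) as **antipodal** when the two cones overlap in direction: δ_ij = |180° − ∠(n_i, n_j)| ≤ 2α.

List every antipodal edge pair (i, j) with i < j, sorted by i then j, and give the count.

α = atan 0.4 = 21.80°;  2α = 43.60°
n_0 = (-0.9696, -0.2446)
n_1 = (-0.7380, -0.6748)
n_2 = (-0.3931, -0.9195)
n_3 = (+0.9144, -0.4049)
n_4 = (+0.2694, +0.9630)
n_5 = (-0.8437, +0.5369)
  (0,1): δ = 151.72°  ·
  (0,2): δ = 127.31°  ·
  (0,3): δ = 38.04°  ✓
  (0,4): δ = 60.21°  ·
  (0,5): δ = 133.37°  ·
  (1,2): δ = 155.58°  ·
  (1,3): δ = 66.32°  ·
  (1,4): δ = 31.93°  ✓
  (1,5): δ = 105.09°  ·
  (2,3): δ = 90.74°  ·
  (2,4): δ = 7.52°  ✓
  (2,5): δ = 80.68°  ·
  (3,4): δ = 81.75°  ·
  (3,5): δ = 8.59°  ✓
  (4,5): δ = 106.84°  ·
antipodal pairs: 4

count = 4; pairs: (0,3), (1,4), (2,4), (3,5)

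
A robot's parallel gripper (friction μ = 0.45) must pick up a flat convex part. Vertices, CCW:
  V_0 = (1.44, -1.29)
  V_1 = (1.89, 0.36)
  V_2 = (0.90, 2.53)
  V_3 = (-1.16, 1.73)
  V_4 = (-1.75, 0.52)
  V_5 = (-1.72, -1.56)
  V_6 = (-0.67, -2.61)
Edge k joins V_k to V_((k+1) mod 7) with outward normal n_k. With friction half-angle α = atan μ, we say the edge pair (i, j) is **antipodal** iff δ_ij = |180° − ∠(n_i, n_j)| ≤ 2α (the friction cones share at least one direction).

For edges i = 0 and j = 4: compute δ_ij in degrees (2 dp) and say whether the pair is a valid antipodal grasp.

δ = 16.08°, valid

α = atan 0.45 = 24.23°;  2α = 48.46°
edge 0: e_0 = (+0.45, +1.65);  n_0 = (+0.9648, -0.2631)
edge 4: e_4 = (+0.03, -2.08);  n_4 = (-0.9999, -0.0144)
∠(n_0, n_4) = 163.92°
δ = |180° − 163.92°| = 16.08°
16.08° ≤ 2α = 48.46°  →  valid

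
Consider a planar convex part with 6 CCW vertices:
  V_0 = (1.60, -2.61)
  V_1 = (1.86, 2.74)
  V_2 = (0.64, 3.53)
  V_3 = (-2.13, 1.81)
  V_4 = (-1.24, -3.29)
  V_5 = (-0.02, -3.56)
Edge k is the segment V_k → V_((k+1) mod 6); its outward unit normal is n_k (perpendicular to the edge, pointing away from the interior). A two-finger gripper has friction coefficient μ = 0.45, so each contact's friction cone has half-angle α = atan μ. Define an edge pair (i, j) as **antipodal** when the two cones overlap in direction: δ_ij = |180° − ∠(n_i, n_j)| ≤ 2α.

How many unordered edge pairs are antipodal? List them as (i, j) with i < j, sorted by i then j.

count = 5; pairs: (0,3), (1,3), (1,4), (2,4), (2,5)

α = atan 0.45 = 24.23°;  2α = 48.46°
n_0 = (+0.9988, -0.0485)
n_1 = (+0.5435, +0.8394)
n_2 = (-0.5275, +0.8495)
n_3 = (-0.9851, -0.1719)
n_4 = (-0.2161, -0.9764)
n_5 = (+0.5059, -0.8626)
  (0,1): δ = 120.14°  ·
  (0,2): δ = 55.38°  ·
  (0,3): δ = 12.68°  ✓
  (0,4): δ = 80.30°  ·
  (0,5): δ = 123.17°  ·
  (1,2): δ = 115.24°  ·
  (1,3): δ = 47.18°  ✓
  (1,4): δ = 20.45°  ✓
  (1,5): δ = 63.31°  ·
  (2,3): δ = 111.94°  ·
  (2,4): δ = 44.32°  ✓
  (2,5): δ = 1.45°  ✓
  (3,4): δ = 112.38°  ·
  (3,5): δ = 69.51°  ·
  (4,5): δ = 137.13°  ·
antipodal pairs: 5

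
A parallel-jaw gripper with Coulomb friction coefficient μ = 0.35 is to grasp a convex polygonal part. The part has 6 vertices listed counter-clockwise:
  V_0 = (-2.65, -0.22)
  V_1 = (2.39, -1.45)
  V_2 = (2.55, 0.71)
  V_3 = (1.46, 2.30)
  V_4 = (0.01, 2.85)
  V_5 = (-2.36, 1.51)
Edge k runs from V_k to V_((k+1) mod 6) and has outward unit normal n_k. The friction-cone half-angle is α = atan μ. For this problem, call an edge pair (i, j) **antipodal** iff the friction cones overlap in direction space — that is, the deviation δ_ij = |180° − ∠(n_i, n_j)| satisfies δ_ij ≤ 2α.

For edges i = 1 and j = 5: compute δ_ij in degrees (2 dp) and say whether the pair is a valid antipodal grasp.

δ = 5.28°, valid

α = atan 0.35 = 19.29°;  2α = 38.58°
edge 1: e_1 = (+0.16, +2.16);  n_1 = (+0.9973, -0.0739)
edge 5: e_5 = (-0.29, -1.73);  n_5 = (-0.9862, +0.1653)
∠(n_1, n_5) = 174.72°
δ = |180° − 174.72°| = 5.28°
5.28° ≤ 2α = 38.58°  →  valid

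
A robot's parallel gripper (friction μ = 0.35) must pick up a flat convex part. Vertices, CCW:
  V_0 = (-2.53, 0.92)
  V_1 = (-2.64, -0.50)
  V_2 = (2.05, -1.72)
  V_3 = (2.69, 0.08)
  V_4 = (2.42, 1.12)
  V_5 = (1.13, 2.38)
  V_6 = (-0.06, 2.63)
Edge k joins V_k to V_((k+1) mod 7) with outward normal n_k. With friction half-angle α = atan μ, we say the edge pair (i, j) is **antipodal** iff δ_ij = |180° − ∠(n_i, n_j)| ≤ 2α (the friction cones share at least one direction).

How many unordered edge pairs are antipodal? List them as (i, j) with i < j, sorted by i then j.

count = 5; pairs: (0,2), (0,3), (1,4), (1,5), (2,6)

α = atan 0.35 = 19.29°;  2α = 38.58°
n_0 = (-0.9970, +0.0772)
n_1 = (-0.2517, -0.9678)
n_2 = (+0.9422, -0.3350)
n_3 = (+0.9679, +0.2513)
n_4 = (+0.6987, +0.7154)
n_5 = (+0.2056, +0.9786)
n_6 = (-0.5692, +0.8222)
  (0,1): δ = 100.15°  ·
  (0,2): δ = 15.14°  ✓
  (0,3): δ = 18.98°  ✓
  (0,4): δ = 50.10°  ·
  (0,5): δ = 82.57°  ·
  (0,6): δ = 129.12°  ·
  (1,2): δ = 94.99°  ·
  (1,3): δ = 60.87°  ·
  (1,4): δ = 29.74°  ✓
  (1,5): δ = 2.72°  ✓
  (1,6): δ = 49.28°  ·
  (2,3): δ = 145.87°  ·
  (2,4): δ = 114.75°  ·
  (2,5): δ = 82.29°  ·
  (2,6): δ = 35.73°  ✓
  (3,4): δ = 148.88°  ·
  (3,5): δ = 116.42°  ·
  (3,6): δ = 69.86°  ·
  (4,5): δ = 147.54°  ·
  (4,6): δ = 100.98°  ·
  (5,6): δ = 133.44°  ·
antipodal pairs: 5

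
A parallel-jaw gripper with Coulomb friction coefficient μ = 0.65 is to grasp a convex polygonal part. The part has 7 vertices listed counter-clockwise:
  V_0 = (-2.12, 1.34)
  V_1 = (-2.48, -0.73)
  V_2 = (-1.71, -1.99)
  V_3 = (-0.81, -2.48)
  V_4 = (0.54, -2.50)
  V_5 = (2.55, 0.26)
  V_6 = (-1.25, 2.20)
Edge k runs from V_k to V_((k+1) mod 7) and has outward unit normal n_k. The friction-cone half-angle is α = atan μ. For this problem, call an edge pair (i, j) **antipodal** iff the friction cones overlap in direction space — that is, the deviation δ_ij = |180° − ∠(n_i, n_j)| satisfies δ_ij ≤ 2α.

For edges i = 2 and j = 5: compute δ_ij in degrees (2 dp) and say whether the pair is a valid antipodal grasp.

α = atan 0.65 = 33.02°;  2α = 66.05°
edge 2: e_2 = (+0.90, -0.49);  n_2 = (-0.4782, -0.8783)
edge 5: e_5 = (-3.80, +1.94);  n_5 = (+0.4547, +0.8906)
∠(n_2, n_5) = 178.48°
δ = |180° − 178.48°| = 1.52°
1.52° ≤ 2α = 66.05°  →  valid

δ = 1.52°, valid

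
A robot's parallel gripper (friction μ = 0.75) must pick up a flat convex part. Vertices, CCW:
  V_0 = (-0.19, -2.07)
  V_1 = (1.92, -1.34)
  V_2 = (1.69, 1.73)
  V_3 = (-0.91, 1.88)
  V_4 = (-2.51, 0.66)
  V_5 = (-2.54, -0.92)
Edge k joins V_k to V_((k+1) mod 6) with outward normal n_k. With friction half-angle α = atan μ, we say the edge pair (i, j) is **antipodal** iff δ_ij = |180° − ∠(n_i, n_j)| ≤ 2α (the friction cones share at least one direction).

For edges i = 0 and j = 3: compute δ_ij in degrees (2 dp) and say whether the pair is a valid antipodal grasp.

δ = 18.24°, valid

α = atan 0.75 = 36.87°;  2α = 73.74°
edge 0: e_0 = (+2.11, +0.73);  n_0 = (+0.3270, -0.9450)
edge 3: e_3 = (-1.60, -1.22);  n_3 = (-0.6063, +0.7952)
∠(n_0, n_3) = 161.76°
δ = |180° − 161.76°| = 18.24°
18.24° ≤ 2α = 73.74°  →  valid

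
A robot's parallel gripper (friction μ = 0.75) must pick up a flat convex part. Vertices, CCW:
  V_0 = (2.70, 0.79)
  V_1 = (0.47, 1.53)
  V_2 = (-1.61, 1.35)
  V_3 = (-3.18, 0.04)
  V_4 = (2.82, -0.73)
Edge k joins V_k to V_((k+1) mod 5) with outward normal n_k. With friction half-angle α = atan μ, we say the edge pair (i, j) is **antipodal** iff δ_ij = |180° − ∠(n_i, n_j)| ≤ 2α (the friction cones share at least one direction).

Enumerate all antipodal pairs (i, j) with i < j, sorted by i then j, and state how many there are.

α = atan 0.75 = 36.87°;  2α = 73.74°
n_0 = (+0.3150, +0.9491)
n_1 = (-0.0862, +0.9963)
n_2 = (-0.6407, +0.7678)
n_3 = (-0.1273, -0.9919)
n_4 = (+0.9969, +0.0787)
  (0,1): δ = 156.70°  ·
  (0,2): δ = 121.80°  ·
  (0,3): δ = 11.04°  ✓
  (0,4): δ = 112.87°  ·
  (1,2): δ = 145.10°  ·
  (1,3): δ = 12.26°  ✓
  (1,4): δ = 89.57°  ·
  (2,3): δ = 47.15°  ✓
  (2,4): δ = 54.67°  ✓
  (3,4): δ = 78.17°  ·
antipodal pairs: 4

count = 4; pairs: (0,3), (1,3), (2,3), (2,4)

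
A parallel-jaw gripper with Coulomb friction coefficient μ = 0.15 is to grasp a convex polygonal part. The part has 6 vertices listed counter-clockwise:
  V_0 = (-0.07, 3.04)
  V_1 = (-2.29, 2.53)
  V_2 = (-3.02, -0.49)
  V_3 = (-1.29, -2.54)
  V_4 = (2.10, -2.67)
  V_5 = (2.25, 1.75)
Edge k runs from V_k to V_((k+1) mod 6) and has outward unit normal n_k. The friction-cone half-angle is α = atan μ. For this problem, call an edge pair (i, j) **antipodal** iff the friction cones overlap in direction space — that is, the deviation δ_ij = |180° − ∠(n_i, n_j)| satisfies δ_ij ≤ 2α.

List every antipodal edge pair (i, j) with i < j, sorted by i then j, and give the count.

α = atan 0.15 = 8.53°;  2α = 17.06°
n_0 = (-0.2239, +0.9746)
n_1 = (-0.9720, +0.2350)
n_2 = (-0.7642, -0.6449)
n_3 = (-0.0383, -0.9993)
n_4 = (+0.9994, -0.0339)
n_5 = (+0.4860, +0.8740)
  (0,1): δ = 116.53°  ·
  (0,2): δ = 62.78°  ·
  (0,3): δ = 15.13°  ✓
  (0,4): δ = 75.12°  ·
  (0,5): δ = 137.99°  ·
  (1,2): δ = 126.25°  ·
  (1,3): δ = 78.61°  ·
  (1,4): δ = 11.65°  ✓
  (1,5): δ = 74.51°  ·
  (2,3): δ = 132.36°  ·
  (2,4): δ = 42.10°  ·
  (2,5): δ = 20.76°  ·
  (3,4): δ = 89.75°  ·
  (3,5): δ = 26.88°  ·
  (4,5): δ = 117.13°  ·
antipodal pairs: 2

count = 2; pairs: (0,3), (1,4)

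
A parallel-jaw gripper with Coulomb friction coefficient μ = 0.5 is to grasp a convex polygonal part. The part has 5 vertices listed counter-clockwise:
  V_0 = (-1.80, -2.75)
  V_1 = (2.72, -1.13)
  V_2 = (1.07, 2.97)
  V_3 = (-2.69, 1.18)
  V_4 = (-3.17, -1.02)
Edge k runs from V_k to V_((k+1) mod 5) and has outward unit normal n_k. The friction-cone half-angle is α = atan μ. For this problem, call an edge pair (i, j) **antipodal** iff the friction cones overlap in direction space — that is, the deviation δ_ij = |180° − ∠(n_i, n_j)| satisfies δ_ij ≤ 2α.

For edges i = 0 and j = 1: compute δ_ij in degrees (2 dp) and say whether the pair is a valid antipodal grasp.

δ = 87.80°, invalid

α = atan 0.5 = 26.57°;  2α = 53.13°
edge 0: e_0 = (+4.52, +1.62);  n_0 = (+0.3374, -0.9414)
edge 1: e_1 = (-1.65, +4.10);  n_1 = (+0.9277, +0.3733)
∠(n_0, n_1) = 92.20°
δ = |180° − 92.20°| = 87.80°
87.80° > 2α = 53.13°  →  invalid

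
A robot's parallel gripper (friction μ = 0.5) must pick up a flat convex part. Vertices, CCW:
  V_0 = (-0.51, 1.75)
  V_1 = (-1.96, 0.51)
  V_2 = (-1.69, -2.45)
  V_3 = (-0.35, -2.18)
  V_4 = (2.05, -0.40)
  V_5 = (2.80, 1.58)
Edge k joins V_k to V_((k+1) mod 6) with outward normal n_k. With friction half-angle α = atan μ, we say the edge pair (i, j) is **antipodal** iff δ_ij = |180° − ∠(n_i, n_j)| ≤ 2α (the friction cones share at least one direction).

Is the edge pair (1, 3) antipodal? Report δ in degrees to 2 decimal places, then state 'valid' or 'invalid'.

α = atan 0.5 = 26.57°;  2α = 53.13°
edge 1: e_1 = (+0.27, -2.96);  n_1 = (-0.9959, -0.0908)
edge 3: e_3 = (+2.40, +1.78);  n_3 = (+0.5957, -0.8032)
∠(n_1, n_3) = 121.35°
δ = |180° − 121.35°| = 58.65°
58.65° > 2α = 53.13°  →  invalid

δ = 58.65°, invalid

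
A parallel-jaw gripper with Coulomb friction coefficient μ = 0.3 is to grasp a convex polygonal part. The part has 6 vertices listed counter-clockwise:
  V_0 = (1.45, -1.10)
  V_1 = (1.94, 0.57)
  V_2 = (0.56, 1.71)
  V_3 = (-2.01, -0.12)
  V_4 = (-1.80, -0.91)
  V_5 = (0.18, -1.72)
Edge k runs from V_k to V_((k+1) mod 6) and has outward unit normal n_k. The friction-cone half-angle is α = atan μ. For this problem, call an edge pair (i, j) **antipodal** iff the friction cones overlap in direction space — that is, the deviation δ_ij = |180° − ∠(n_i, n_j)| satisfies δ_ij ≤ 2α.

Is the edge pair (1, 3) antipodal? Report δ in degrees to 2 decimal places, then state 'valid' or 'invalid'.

δ = 35.55°, invalid

α = atan 0.3 = 16.70°;  2α = 33.40°
edge 1: e_1 = (-1.38, +1.14);  n_1 = (+0.6369, +0.7710)
edge 3: e_3 = (+0.21, -0.79);  n_3 = (-0.9664, -0.2569)
∠(n_1, n_3) = 144.45°
δ = |180° − 144.45°| = 35.55°
35.55° > 2α = 33.40°  →  invalid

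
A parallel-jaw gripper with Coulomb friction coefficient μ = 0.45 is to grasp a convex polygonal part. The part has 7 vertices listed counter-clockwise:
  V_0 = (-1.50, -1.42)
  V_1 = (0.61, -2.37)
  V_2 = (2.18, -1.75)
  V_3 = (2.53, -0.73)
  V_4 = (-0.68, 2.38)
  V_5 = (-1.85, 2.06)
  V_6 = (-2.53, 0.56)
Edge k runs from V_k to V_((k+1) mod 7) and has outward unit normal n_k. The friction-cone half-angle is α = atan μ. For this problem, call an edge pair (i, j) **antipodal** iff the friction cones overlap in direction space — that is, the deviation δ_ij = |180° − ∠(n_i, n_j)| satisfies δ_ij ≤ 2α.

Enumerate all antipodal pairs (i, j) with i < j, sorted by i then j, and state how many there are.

count = 7; pairs: (0,3), (0,4), (1,4), (1,5), (2,5), (2,6), (3,6)

α = atan 0.45 = 24.23°;  2α = 48.46°
n_0 = (-0.4105, -0.9118)
n_1 = (+0.3673, -0.9301)
n_2 = (+0.9459, -0.3246)
n_3 = (+0.6958, +0.7182)
n_4 = (-0.2638, +0.9646)
n_5 = (-0.9108, +0.4129)
n_6 = (-0.8871, -0.4615)
  (0,1): δ = 134.21°  ·
  (0,2): δ = 84.70°  ·
  (0,3): δ = 19.85°  ✓
  (0,4): δ = 39.54°  ✓
  (0,5): δ = 89.85°  ·
  (0,6): δ = 141.72°  ·
  (1,2): δ = 130.49°  ·
  (1,3): δ = 65.64°  ·
  (1,4): δ = 6.25°  ✓
  (1,5): δ = 44.06°  ✓
  (1,6): δ = 95.93°  ·
  (2,3): δ = 115.15°  ·
  (2,4): δ = 55.76°  ·
  (2,5): δ = 5.45°  ✓
  (2,6): δ = 46.42°  ✓
  (3,4): δ = 120.61°  ·
  (3,5): δ = 70.29°  ·
  (3,6): δ = 18.42°  ✓
  (4,5): δ = 129.68°  ·
  (4,6): δ = 77.81°  ·
  (5,6): δ = 128.13°  ·
antipodal pairs: 7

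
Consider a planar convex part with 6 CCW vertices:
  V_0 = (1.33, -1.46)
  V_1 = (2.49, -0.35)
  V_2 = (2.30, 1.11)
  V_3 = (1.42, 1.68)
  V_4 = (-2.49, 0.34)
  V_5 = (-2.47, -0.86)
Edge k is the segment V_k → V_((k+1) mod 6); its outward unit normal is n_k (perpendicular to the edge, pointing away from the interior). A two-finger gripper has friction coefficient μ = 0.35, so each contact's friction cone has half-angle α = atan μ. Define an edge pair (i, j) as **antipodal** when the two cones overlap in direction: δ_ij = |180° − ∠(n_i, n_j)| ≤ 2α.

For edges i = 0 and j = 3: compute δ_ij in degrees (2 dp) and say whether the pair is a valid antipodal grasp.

δ = 24.82°, valid

α = atan 0.35 = 19.29°;  2α = 38.58°
edge 0: e_0 = (+1.16, +1.11);  n_0 = (+0.6914, -0.7225)
edge 3: e_3 = (-3.91, -1.34);  n_3 = (-0.3242, +0.9460)
∠(n_0, n_3) = 155.18°
δ = |180° − 155.18°| = 24.82°
24.82° ≤ 2α = 38.58°  →  valid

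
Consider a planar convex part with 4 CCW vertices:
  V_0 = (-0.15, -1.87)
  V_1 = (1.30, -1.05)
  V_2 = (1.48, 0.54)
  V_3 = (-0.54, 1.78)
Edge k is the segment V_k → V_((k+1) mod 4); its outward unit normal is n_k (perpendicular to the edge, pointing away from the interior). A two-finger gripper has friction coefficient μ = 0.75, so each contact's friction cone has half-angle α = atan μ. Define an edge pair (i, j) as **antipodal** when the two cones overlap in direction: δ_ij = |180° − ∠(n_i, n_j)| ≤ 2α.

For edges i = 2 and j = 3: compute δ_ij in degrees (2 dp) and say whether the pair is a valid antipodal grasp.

α = atan 0.75 = 36.87°;  2α = 73.74°
edge 2: e_2 = (-2.02, +1.24);  n_2 = (+0.5232, +0.8522)
edge 3: e_3 = (+0.39, -3.65);  n_3 = (-0.9943, -0.1062)
∠(n_2, n_3) = 127.64°
δ = |180° − 127.64°| = 52.36°
52.36° ≤ 2α = 73.74°  →  valid

δ = 52.36°, valid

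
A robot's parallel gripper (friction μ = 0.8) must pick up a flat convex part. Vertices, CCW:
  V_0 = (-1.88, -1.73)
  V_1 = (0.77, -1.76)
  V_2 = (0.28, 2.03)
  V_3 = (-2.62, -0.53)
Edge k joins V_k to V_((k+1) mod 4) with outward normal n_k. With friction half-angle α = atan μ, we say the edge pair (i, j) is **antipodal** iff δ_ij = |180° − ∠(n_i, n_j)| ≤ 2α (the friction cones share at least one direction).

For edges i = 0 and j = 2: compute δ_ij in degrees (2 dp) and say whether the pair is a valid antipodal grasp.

α = atan 0.8 = 38.66°;  2α = 77.32°
edge 0: e_0 = (+2.65, -0.03);  n_0 = (-0.0113, -0.9999)
edge 2: e_2 = (-2.90, -2.56);  n_2 = (-0.6618, +0.7497)
∠(n_0, n_2) = 137.91°
δ = |180° − 137.91°| = 42.09°
42.09° ≤ 2α = 77.32°  →  valid

δ = 42.09°, valid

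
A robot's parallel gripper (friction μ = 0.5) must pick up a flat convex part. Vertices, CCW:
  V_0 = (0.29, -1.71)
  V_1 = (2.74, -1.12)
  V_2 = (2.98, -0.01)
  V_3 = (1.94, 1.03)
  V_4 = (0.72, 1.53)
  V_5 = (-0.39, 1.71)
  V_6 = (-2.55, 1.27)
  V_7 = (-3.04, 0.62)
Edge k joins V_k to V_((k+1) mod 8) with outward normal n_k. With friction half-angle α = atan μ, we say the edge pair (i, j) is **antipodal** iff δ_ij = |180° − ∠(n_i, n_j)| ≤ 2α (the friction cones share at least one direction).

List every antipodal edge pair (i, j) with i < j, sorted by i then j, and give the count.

α = atan 0.5 = 26.57°;  2α = 53.13°
n_0 = (+0.2341, -0.9722)
n_1 = (+0.9774, -0.2113)
n_2 = (+0.7071, +0.7071)
n_3 = (+0.3792, +0.9253)
n_4 = (+0.1601, +0.9871)
n_5 = (-0.1996, +0.9799)
n_6 = (-0.7985, +0.6020)
n_7 = (-0.5733, -0.8193)
  (0,1): δ = 115.74°  ·
  (0,2): δ = 58.54°  ·
  (0,3): δ = 35.83°  ✓
  (0,4): δ = 22.75°  ✓
  (0,5): δ = 2.03°  ✓
  (0,6): δ = 39.45°  ✓
  (0,7): δ = 131.48°  ·
  (1,2): δ = 122.80°  ·
  (1,3): δ = 100.09°  ·
  (1,4): δ = 87.01°  ·
  (1,5): δ = 66.29°  ·
  (1,6): δ = 24.81°  ✓
  (1,7): δ = 67.22°  ·
  (2,3): δ = 157.29°  ·
  (2,4): δ = 144.21°  ·
  (2,5): δ = 123.49°  ·
  (2,6): δ = 82.01°  ·
  (2,7): δ = 10.02°  ✓
  (3,4): δ = 166.93°  ·
  (3,5): δ = 146.20°  ·
  (3,6): δ = 104.73°  ·
  (3,7): δ = 12.69°  ✓
  (4,5): δ = 159.28°  ·
  (4,6): δ = 117.80°  ·
  (4,7): δ = 25.77°  ✓
  (5,6): δ = 138.52°  ·
  (5,7): δ = 46.49°  ✓
  (6,7): δ = 87.97°  ·
antipodal pairs: 9

count = 9; pairs: (0,3), (0,4), (0,5), (0,6), (1,6), (2,7), (3,7), (4,7), (5,7)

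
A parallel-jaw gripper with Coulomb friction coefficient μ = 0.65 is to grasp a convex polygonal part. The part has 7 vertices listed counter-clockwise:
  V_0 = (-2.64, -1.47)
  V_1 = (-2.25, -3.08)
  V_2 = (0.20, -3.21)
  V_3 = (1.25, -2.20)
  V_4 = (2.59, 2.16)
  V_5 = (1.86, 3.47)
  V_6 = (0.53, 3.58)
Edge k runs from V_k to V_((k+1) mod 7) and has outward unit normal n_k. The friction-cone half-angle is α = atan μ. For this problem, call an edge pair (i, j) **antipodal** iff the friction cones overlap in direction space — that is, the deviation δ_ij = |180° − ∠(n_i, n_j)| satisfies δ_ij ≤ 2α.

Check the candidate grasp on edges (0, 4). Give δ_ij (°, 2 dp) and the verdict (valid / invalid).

α = atan 0.65 = 33.02°;  2α = 66.05°
edge 0: e_0 = (+0.39, -1.61);  n_0 = (-0.9719, -0.2354)
edge 4: e_4 = (-0.73, +1.31);  n_4 = (+0.8735, +0.4868)
∠(n_0, n_4) = 164.49°
δ = |180° − 164.49°| = 15.51°
15.51° ≤ 2α = 66.05°  →  valid

δ = 15.51°, valid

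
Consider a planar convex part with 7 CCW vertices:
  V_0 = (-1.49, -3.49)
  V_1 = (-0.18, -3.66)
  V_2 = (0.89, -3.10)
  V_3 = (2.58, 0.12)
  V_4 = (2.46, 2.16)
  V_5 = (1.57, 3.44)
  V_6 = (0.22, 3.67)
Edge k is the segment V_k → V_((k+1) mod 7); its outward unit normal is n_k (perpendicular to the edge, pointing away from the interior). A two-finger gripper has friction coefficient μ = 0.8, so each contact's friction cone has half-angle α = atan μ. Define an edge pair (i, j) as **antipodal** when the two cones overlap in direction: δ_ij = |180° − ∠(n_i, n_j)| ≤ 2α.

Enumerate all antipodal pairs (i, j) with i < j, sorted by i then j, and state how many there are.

α = atan 0.8 = 38.66°;  2α = 77.32°
n_0 = (-0.1287, -0.9917)
n_1 = (+0.4637, -0.8860)
n_2 = (+0.8855, -0.4647)
n_3 = (+0.9983, +0.0587)
n_4 = (+0.8210, +0.5709)
n_5 = (+0.1680, +0.9858)
n_6 = (-0.9726, +0.2323)
  (0,1): δ = 144.98°  ·
  (0,2): δ = 110.30°  ·
  (0,3): δ = 79.24°  ·
  (0,4): δ = 47.79°  ✓
  (0,5): δ = 2.27°  ✓
  (0,6): δ = 83.96°  ·
  (1,2): δ = 145.32°  ·
  (1,3): δ = 114.26°  ·
  (1,4): δ = 82.81°  ·
  (1,5): δ = 37.29°  ✓
  (1,6): δ = 48.94°  ✓
  (2,3): δ = 148.94°  ·
  (2,4): δ = 117.50°  ·
  (2,5): δ = 71.98°  ✓
  (2,6): δ = 14.26°  ✓
  (3,4): δ = 148.56°  ·
  (3,5): δ = 103.04°  ·
  (3,6): δ = 16.80°  ✓
  (4,5): δ = 134.48°  ·
  (4,6): δ = 48.24°  ✓
  (5,6): δ = 93.76°  ·
antipodal pairs: 8

count = 8; pairs: (0,4), (0,5), (1,5), (1,6), (2,5), (2,6), (3,6), (4,6)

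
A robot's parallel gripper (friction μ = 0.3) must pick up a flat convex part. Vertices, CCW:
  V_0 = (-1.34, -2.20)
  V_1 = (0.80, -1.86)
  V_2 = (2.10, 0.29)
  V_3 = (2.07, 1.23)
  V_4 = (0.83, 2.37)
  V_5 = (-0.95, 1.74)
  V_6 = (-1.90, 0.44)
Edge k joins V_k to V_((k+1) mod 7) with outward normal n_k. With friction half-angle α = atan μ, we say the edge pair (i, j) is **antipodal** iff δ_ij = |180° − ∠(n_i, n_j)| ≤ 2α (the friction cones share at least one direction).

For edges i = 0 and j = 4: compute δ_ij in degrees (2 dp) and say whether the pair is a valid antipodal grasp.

δ = 10.46°, valid

α = atan 0.3 = 16.70°;  2α = 33.40°
edge 0: e_0 = (+2.14, +0.34);  n_0 = (+0.1569, -0.9876)
edge 4: e_4 = (-1.78, -0.63);  n_4 = (-0.3337, +0.9427)
∠(n_0, n_4) = 169.54°
δ = |180° − 169.54°| = 10.46°
10.46° ≤ 2α = 33.40°  →  valid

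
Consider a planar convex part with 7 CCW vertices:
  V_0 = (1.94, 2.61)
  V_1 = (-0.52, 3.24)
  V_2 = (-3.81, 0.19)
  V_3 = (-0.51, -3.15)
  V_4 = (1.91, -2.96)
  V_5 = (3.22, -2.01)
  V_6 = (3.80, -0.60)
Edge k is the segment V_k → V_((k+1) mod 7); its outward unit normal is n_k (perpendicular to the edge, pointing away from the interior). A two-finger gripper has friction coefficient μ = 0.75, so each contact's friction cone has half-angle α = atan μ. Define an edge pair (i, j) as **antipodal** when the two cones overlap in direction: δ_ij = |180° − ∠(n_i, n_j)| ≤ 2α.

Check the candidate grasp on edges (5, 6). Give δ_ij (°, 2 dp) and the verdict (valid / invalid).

δ = 127.55°, invalid

α = atan 0.75 = 36.87°;  2α = 73.74°
edge 5: e_5 = (+0.58, +1.41);  n_5 = (+0.9248, -0.3804)
edge 6: e_6 = (-1.86, +3.21);  n_6 = (+0.8652, +0.5014)
∠(n_5, n_6) = 52.45°
δ = |180° − 52.45°| = 127.55°
127.55° > 2α = 73.74°  →  invalid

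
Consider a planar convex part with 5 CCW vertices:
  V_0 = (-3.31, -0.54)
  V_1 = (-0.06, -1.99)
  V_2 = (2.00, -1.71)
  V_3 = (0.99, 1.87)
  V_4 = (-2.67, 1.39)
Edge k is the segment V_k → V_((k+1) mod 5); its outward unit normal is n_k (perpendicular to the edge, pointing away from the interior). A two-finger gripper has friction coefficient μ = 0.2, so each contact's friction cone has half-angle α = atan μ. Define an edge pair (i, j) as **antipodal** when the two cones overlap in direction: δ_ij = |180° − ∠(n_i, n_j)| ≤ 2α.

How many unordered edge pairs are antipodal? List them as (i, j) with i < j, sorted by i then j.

count = 1; pairs: (1,3)

α = atan 0.2 = 11.31°;  2α = 22.62°
n_0 = (-0.4074, -0.9132)
n_1 = (+0.1347, -0.9909)
n_2 = (+0.9624, +0.2715)
n_3 = (-0.1300, +0.9915)
n_4 = (-0.9492, +0.3148)
  (0,1): δ = 148.22°  ·
  (0,2): δ = 50.20°  ·
  (0,3): δ = 31.52°  ·
  (0,4): δ = 95.70°  ·
  (1,2): δ = 81.99°  ·
  (1,3): δ = 0.27°  ✓
  (1,4): δ = 63.91°  ·
  (2,3): δ = 98.28°  ·
  (2,4): δ = 34.10°  ·
  (3,4): δ = 115.82°  ·
antipodal pairs: 1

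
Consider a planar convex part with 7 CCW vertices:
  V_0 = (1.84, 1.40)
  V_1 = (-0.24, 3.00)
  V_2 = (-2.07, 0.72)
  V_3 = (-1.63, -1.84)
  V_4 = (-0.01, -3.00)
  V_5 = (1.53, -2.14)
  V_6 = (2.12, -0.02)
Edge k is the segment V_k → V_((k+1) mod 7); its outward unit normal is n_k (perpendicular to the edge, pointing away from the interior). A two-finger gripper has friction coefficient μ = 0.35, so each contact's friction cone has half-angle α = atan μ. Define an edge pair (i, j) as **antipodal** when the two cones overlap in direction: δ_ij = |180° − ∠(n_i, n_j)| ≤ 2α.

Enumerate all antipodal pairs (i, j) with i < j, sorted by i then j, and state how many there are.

count = 5; pairs: (0,3), (1,4), (1,5), (2,5), (2,6)

α = atan 0.35 = 19.29°;  2α = 38.58°
n_0 = (+0.6097, +0.7926)
n_1 = (-0.7799, +0.6259)
n_2 = (-0.9855, -0.1694)
n_3 = (-0.5822, -0.8131)
n_4 = (+0.4876, -0.8731)
n_5 = (+0.9634, -0.2681)
n_6 = (+0.9811, +0.1935)
  (0,1): δ = 91.18°  ·
  (0,2): δ = 42.68°  ·
  (0,3): δ = 1.96°  ✓
  (0,4): δ = 66.75°  ·
  (0,5): δ = 112.02°  ·
  (0,6): δ = 138.72°  ·
  (1,2): δ = 131.50°  ·
  (1,3): δ = 86.85°  ·
  (1,4): δ = 22.07°  ✓
  (1,5): δ = 23.20°  ✓
  (1,6): δ = 49.91°  ·
  (2,3): δ = 135.36°  ·
  (2,4): δ = 70.57°  ·
  (2,5): δ = 25.30°  ✓
  (2,6): δ = 1.40°  ✓
  (3,4): δ = 115.21°  ·
  (3,5): δ = 69.95°  ·
  (3,6): δ = 43.24°  ·
  (4,5): δ = 134.73°  ·
  (4,6): δ = 108.03°  ·
  (5,6): δ = 153.29°  ·
antipodal pairs: 5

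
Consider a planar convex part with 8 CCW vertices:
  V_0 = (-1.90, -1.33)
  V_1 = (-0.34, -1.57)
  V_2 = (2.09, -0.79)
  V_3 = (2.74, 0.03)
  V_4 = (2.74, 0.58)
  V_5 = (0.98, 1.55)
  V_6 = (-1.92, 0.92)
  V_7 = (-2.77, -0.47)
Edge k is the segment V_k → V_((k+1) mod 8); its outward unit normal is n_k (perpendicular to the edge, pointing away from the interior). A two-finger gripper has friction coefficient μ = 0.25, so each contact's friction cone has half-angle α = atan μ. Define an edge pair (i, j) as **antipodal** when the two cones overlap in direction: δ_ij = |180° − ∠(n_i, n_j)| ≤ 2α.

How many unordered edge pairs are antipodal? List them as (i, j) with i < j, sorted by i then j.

count = 5; pairs: (0,4), (0,5), (1,5), (2,6), (4,7)

α = atan 0.25 = 14.04°;  2α = 28.07°
n_0 = (-0.1521, -0.9884)
n_1 = (+0.3056, -0.9522)
n_2 = (+0.7837, -0.6212)
n_3 = (+1.0000, -0.0000)
n_4 = (+0.4827, +0.8758)
n_5 = (-0.2123, +0.9772)
n_6 = (-0.8531, +0.5217)
n_7 = (-0.7030, -0.7112)
  (0,1): δ = 153.46°  ·
  (0,2): δ = 119.66°  ·
  (0,3): δ = 81.25°  ·
  (0,4): δ = 20.11°  ✓
  (0,5): δ = 21.00°  ✓
  (0,6): δ = 67.30°  ·
  (0,7): δ = 144.08°  ·
  (1,2): δ = 146.20°  ·
  (1,3): δ = 107.80°  ·
  (1,4): δ = 46.66°  ·
  (1,5): δ = 5.54°  ✓
  (1,6): δ = 40.76°  ·
  (1,7): δ = 117.54°  ·
  (2,3): δ = 141.60°  ·
  (2,4): δ = 80.46°  ·
  (2,5): δ = 39.34°  ·
  (2,6): δ = 6.96°  ✓
  (2,7): δ = 83.73°  ·
  (3,4): δ = 118.86°  ·
  (3,5): δ = 77.74°  ·
  (3,6): δ = 31.45°  ·
  (3,7): δ = 45.33°  ·
  (4,5): δ = 138.88°  ·
  (4,6): δ = 92.59°  ·
  (4,7): δ = 15.81°  ✓
  (5,6): δ = 133.70°  ·
  (5,7): δ = 56.93°  ·
  (6,7): δ = 103.22°  ·
antipodal pairs: 5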